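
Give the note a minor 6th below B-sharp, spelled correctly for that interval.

B down a major sixth is D, so the target letter is D.
From B#, a minor sixth is 8 semitones down: D##.

D##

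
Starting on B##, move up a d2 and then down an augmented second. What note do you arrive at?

Bb

A diminished second up from B## is C# (letter C, 0 semitones up).
An augmented second down from C# is Bb (letter B, 3 semitones down).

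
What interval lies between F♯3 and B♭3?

diminished fourth

Counting letters F–G–A–B gives a fourth.
F#→Bb = 4 semitones, 1 narrower than the perfect fourth (5), so diminished.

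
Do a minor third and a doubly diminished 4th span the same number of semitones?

A minor third spans 3 semitones; a doubly diminished fourth spans 3.
They are enharmonically equivalent.

Yes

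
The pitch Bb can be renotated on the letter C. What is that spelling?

Plain C sits 2 semitones above Bb, so on the letter C the same pitch needs a double flat: Cbb.

Cbb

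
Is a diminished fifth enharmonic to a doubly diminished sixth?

Yes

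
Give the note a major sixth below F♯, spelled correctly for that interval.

A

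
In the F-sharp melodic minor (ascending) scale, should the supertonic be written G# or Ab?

Each scale degree takes a distinct letter name. Degree 2 of a scale on F must use the letter G.
G# and Ab are enharmonically the same pitch, but only G# uses the letter G, so it is the correct spelling here.

G#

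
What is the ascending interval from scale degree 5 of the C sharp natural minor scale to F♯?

minor seventh

Scale degree 5 of C# natural minor is G#.
G# up to F#: letters G→F make it a seventh; 10 semitones makes it minor.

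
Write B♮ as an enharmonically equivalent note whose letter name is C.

Cb

Plain C sits 1 semitone above B, so on the letter C the same pitch needs a flat: Cb.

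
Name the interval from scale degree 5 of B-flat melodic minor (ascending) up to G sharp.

augmented second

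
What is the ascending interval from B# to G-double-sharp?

major sixth

Counting letters B–C–D–E–F–G gives a sixth.
B#→G## = 9 semitones, exactly the major sixth.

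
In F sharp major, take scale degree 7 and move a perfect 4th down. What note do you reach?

B#

Scale degree 7 of F# major is E#.
A perfect fourth (5 semitones) below E# lands on the letter B, giving B#.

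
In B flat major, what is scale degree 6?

G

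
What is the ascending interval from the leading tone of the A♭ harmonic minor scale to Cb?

The leading tone of Ab harmonic minor is G.
G up to Cb: letters G→C make it a fourth; 4 semitones makes it diminished.

diminished fourth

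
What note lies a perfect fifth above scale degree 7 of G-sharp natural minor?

Scale degree 7 of G# natural minor is F#.
A perfect fifth (7 semitones) above F# lands on the letter C, giving C#.

C#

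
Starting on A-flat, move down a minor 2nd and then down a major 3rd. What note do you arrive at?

Eb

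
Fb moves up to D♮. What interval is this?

Counting letters F–G–A–B–C–D gives a sixth.
Fb→D = 10 semitones, 1 wider than the major sixth (9), so augmented.

augmented sixth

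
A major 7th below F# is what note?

A seventh below F lands on the letter G.
A major seventh spans 11 semitones, so F# moves to pitch class 7. On the letter G that is G.

G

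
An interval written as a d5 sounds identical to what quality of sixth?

A diminished fifth spans 6 semitones.
A sixth spanning 6 semitones is doubly diminished (the major sixth is 9).

doubly diminished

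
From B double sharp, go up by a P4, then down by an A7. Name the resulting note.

F#

A perfect fourth up from B## is E## (letter E, 5 semitones up).
An augmented seventh down from E## is F# (letter F, 12 semitones down).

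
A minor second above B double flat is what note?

B up a major second is C#, so the target letter is C.
From Bbb, a minor second is 1 semitone up: Cbb.

Cbb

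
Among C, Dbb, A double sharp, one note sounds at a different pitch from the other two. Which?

In 12-tone equal temperament, enharmonic equivalents share a pitch class. C is pitch class 0; Dbb is pitch class 0; A## is pitch class 11.
C and Dbb share pitch class 0, while A## is pitch class 11.

A##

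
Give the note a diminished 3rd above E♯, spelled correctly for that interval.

A third above E lands on the letter G.
A diminished third spans 2 semitones, so E# moves to pitch class 7. On the letter G that is G.

G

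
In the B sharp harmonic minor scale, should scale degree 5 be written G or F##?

Each scale degree takes a distinct letter name. Degree 5 of a scale on B must use the letter F.
F## and G are enharmonically the same pitch, but only F## uses the letter F, so it is the correct spelling here.

F##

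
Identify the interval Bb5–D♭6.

minor third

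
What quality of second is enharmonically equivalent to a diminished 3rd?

A diminished third spans 2 semitones.
A second spanning 2 semitones is major (the major second is 2).

major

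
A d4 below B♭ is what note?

A fourth below B lands on the letter F.
A diminished fourth spans 4 semitones, so Bb moves to pitch class 6. On the letter F that is F#.

F#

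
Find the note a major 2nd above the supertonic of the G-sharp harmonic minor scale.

The supertonic of G# harmonic minor is A#.
A major second (2 semitones) above A# lands on the letter B, giving B#.

B#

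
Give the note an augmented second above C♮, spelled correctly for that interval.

C up a major second is D, so the target letter is D.
From C, an augmented second is 3 semitones up: D#.

D#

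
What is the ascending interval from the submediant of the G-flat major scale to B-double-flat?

diminished fifth

The submediant of Gb major is Eb.
Eb up to Bbb: letters E→B make it a fifth; 6 semitones makes it diminished.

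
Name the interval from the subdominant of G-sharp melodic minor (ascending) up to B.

minor seventh

The subdominant of G# melodic minor (ascending) is C#.
C# up to B: letters C→B make it a seventh; 10 semitones makes it minor.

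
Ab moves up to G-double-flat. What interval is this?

diminished seventh

Counting letters A–B–C–D–E–F–G gives a seventh.
Ab→Gbb = 9 semitones, 2 narrower than the major seventh (11), so diminished.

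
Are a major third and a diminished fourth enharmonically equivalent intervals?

Yes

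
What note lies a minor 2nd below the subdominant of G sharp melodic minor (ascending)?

B#

The subdominant of G# melodic minor (ascending) is C#.
A minor second (1 semitone) below C# lands on the letter B, giving B#.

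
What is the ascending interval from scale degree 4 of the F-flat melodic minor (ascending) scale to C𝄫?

minor second

Scale degree 4 of Fb melodic minor (ascending) is Bbb.
Bbb up to Cbb: letters B→C make it a second; 1 semitone makes it minor.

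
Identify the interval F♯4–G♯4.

Counting letters F–G gives a second.
F#→G# = 2 semitones, exactly the major second.

major second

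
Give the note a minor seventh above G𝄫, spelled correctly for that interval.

A seventh above G lands on the letter F.
A minor seventh spans 10 semitones, so Gbb moves to pitch class 3. On the letter F that is Fbb.

Fbb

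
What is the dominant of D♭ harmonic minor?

Ab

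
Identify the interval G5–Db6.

diminished fifth

The letter names run G→D, a span of 4 letter steps, so the interval is some kind of fifth.
G to Db is 6 semitones. A perfect fifth is 7, so 6 makes it diminished.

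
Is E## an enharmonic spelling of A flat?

E## is pitch class 6; Ab is pitch class 8.
The pitch classes differ (6 vs. 8), so they are not enharmonic equivalents.

No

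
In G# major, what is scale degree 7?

F##

Degree 7 takes the letter 6 steps above G, which is F.
In major, degree 7 sits 11 semitones above the tonic. G# + 11 semitones is pitch class 7, spelled on F as F##.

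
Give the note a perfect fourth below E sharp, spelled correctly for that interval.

A fourth below E lands on the letter B.
A perfect fourth spans 5 semitones, so E# moves to pitch class 0. On the letter B that is B#.

B#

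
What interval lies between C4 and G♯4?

augmented fifth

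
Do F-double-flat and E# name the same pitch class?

No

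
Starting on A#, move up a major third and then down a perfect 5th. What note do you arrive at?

F##

A major third up from A# is C## (letter C, 4 semitones up).
A perfect fifth down from C## is F## (letter F, 7 semitones down).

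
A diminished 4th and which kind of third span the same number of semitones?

A diminished fourth spans 4 semitones.
A third spanning 4 semitones is major (the major third is 4).

major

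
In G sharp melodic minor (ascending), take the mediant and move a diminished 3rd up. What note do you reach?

Db

The mediant of G# melodic minor (ascending) is B.
A diminished third (2 semitones) above B lands on the letter D, giving Db.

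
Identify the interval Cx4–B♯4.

minor seventh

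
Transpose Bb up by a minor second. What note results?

B up a major second is C#, so the target letter is C.
From Bb, a minor second is 1 semitone up: Cb.

Cb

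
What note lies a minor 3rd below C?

C down a major third is Ab, so the target letter is A.
From C, a minor third is 3 semitones down: A.

A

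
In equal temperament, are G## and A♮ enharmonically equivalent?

G## = pitch class 9 and A = pitch class 9 — the same pitch class, so they are enharmonic equivalents.

Yes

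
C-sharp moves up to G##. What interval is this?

Counting letters C–D–E–F–G gives a fifth.
C#→G## = 8 semitones, 1 wider than the perfect fifth (7), so augmented.

augmented fifth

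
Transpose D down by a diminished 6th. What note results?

F##

D down a major sixth is F, so the target letter is F.
From D, a diminished sixth is 7 semitones down: F##.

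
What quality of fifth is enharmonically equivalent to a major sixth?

A major sixth spans 9 semitones.
A fifth spanning 9 semitones is doubly augmented (the perfect fifth is 7).

doubly augmented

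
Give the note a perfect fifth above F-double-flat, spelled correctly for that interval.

F up a perfect fifth is C, so the target letter is C.
From Fbb, a perfect fifth is 7 semitones up: Cbb.

Cbb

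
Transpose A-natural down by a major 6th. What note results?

C

A down a major sixth is C, so the target letter is C.
From A, a major sixth is 9 semitones down: C.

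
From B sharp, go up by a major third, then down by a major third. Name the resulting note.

B#

A major third up from B# is D## (letter D, 4 semitones up).
A major third down from D## is B# (letter B, 4 semitones down).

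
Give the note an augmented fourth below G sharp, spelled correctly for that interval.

G down a perfect fourth is D, so the target letter is D.
From G#, an augmented fourth is 6 semitones down: D.

D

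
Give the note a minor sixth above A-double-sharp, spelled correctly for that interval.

F##

A up a major sixth is F#, so the target letter is F.
From A##, a minor sixth is 8 semitones up: F##.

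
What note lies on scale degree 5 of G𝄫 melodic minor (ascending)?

Dbb

Degree 5 takes the letter 4 steps above G, which is D.
In melodic minor (ascending), degree 5 sits 7 semitones above the tonic. Gbb + 7 semitones is pitch class 0, spelled on D as Dbb.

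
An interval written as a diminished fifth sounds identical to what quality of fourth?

A diminished fifth spans 6 semitones.
A fourth spanning 6 semitones is augmented (the perfect fourth is 5).

augmented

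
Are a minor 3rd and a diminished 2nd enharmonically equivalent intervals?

No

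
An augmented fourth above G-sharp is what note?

A fourth above G lands on the letter C.
An augmented fourth spans 6 semitones, so G# moves to pitch class 2. On the letter C that is C##.

C##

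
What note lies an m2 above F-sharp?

G

F up a major second is G, so the target letter is G.
From F#, a minor second is 1 semitone up: G.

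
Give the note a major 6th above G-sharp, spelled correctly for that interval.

G up a major sixth is E, so the target letter is E.
From G#, a major sixth is 9 semitones up: E#.

E#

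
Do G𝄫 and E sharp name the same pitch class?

Yes

Gbb = pitch class 5 and E# = pitch class 5 — the same pitch class, so they are enharmonic equivalents.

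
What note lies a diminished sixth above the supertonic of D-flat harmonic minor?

Cbb

The supertonic of Db harmonic minor is Eb.
A diminished sixth (7 semitones) above Eb lands on the letter C, giving Cbb.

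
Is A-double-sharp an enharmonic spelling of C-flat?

Yes

A## is pitch class 11; Cb is pitch class 11.
All spellings map to pitch class 11, so they are enharmonically equivalent.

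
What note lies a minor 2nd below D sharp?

A second below D lands on the letter C.
A minor second spans 1 semitone, so D# moves to pitch class 2. On the letter C that is C##.

C##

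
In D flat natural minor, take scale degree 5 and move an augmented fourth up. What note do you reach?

Scale degree 5 of Db natural minor is Ab.
An augmented fourth (6 semitones) above Ab lands on the letter D, giving D.

D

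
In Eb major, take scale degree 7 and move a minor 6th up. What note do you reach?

Bb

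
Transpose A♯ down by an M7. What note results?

A down a major seventh is Bb, so the target letter is B.
From A#, a major seventh is 11 semitones down: B.

B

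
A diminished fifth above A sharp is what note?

A up a perfect fifth is E, so the target letter is E.
From A#, a diminished fifth is 6 semitones up: E.

E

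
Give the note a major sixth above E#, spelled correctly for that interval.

A sixth above E lands on the letter C.
A major sixth spans 9 semitones, so E# moves to pitch class 2. On the letter C that is C##.

C##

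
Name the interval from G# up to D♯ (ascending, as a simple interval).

Counting letters G–A–B–C–D gives a fifth.
G#→D# = 7 semitones, exactly the perfect fifth.

perfect fifth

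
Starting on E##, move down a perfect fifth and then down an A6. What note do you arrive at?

C#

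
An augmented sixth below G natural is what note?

A sixth below G lands on the letter B.
An augmented sixth spans 10 semitones, so G moves to pitch class 9. On the letter B that is Bbb.

Bbb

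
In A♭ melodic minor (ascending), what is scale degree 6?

F

Degree 6 takes the letter 5 steps above A, which is F.
In melodic minor (ascending), degree 6 sits 9 semitones above the tonic. Ab + 9 semitones is pitch class 5, spelled on F as F.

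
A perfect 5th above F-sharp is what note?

F up a perfect fifth is C, so the target letter is C.
From F#, a perfect fifth is 7 semitones up: C#.

C#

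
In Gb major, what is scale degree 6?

Eb

The Gb major scale runs Gb Ab Bb Cb Db Eb F.
Degree 6 is Eb.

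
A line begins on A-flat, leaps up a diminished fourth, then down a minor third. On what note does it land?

Bbb

A diminished fourth up from Ab is Dbb (letter D, 4 semitones up).
A minor third down from Dbb is Bbb (letter B, 3 semitones down).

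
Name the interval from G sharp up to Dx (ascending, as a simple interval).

augmented fifth

The letter names run G→D, a span of 4 letter steps, so the interval is some kind of fifth.
G# to D## is 8 semitones. A perfect fifth is 7, so 8 makes it augmented.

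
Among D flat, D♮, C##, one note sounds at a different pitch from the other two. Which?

In 12-tone equal temperament, enharmonic equivalents share a pitch class. Db is pitch class 1; D is pitch class 2; C## is pitch class 2.
D and C## share pitch class 2, while Db is pitch class 1.

Db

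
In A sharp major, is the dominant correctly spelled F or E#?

E#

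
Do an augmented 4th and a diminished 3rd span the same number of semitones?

No

An augmented fourth spans 6 semitones; a diminished third spans 2.
The spans differ, so they are not enharmonic equivalents.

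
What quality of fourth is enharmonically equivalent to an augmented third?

perfect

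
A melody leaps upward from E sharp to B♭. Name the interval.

doubly diminished fifth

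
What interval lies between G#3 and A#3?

major second

Counting letters G–A gives a second.
G#→A# = 2 semitones, exactly the major second.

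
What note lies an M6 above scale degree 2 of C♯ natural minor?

B#

Scale degree 2 of C# natural minor is D#.
A major sixth (9 semitones) above D# lands on the letter B, giving B#.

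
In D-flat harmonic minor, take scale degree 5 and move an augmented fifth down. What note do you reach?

Dbb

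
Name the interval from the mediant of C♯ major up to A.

diminished fourth

The mediant of C# major is E#.
E# up to A: letters E→A make it a fourth; 4 semitones makes it diminished.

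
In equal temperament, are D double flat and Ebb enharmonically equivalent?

Two spellings are enharmonically equivalent only if they share a pitch class.
Here Dbb → 0, Ebb → 2; 0 ≠ 2, so they are not.

No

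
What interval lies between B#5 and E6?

diminished fourth

Counting letters B–C–D–E gives a fourth.
B#→E = 4 semitones, 1 narrower than the perfect fourth (5), so diminished.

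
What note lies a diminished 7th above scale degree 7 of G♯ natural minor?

Eb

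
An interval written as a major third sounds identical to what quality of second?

A major third spans 4 semitones.
A second spanning 4 semitones is doubly augmented (the major second is 2).

doubly augmented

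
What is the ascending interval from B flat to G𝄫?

Counting letters B–C–D–E–F–G gives a sixth.
Bb→Gbb = 7 semitones, 2 narrower than the major sixth (9), so diminished.

diminished sixth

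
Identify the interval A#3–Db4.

doubly diminished fourth

The letter names run A→D, a span of 3 letter steps, so the interval is some kind of fourth.
A# to Db is 3 semitones. A perfect fourth is 5, so 3 makes it doubly diminished.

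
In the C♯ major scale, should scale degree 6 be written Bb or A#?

A#

Each scale degree takes a distinct letter name. Degree 6 of a scale on C must use the letter A.
A# and Bb are enharmonically the same pitch, but only A# uses the letter A, so it is the correct spelling here.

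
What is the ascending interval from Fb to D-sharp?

Counting letters F–G–A–B–C–D gives a sixth.
Fb→D# = 11 semitones, 2 wider than the major sixth (9), so doubly augmented.

doubly augmented sixth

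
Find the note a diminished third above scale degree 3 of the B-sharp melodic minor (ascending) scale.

Scale degree 3 of B# melodic minor (ascending) is D#.
A diminished third (2 semitones) above D# lands on the letter F, giving F.

F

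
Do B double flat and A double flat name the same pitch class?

No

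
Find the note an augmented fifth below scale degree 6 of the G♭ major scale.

Abb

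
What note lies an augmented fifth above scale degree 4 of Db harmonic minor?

Scale degree 4 of Db harmonic minor is Gb.
An augmented fifth (8 semitones) above Gb lands on the letter D, giving D.

D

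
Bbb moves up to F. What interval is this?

augmented fifth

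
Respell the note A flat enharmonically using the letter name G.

G#

Plain G sits 1 semitone below Ab, so on the letter G the same pitch needs a sharp: G#.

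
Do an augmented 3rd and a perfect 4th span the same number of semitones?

Yes

An augmented third spans 5 semitones; a perfect fourth spans 5.
They are enharmonically equivalent.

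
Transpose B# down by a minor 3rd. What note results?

G##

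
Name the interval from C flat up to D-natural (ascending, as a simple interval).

The letter names run C→D, a span of 1 letter step, so the interval is some kind of second.
Cb to D is 3 semitones. A major second is 2, so 3 makes it augmented.

augmented second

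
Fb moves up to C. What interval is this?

augmented fifth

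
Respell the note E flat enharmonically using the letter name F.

Fbb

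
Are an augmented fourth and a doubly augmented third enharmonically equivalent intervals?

An augmented fourth spans 6 semitones; a doubly augmented third spans 6.
They are enharmonically equivalent.

Yes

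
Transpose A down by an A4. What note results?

Eb

A down a perfect fourth is E, so the target letter is E.
From A, an augmented fourth is 6 semitones down: Eb.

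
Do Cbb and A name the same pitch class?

No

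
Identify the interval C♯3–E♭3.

The letter names run C→E, a span of 2 letter steps, so the interval is some kind of third.
C# to Eb is 2 semitones. A major third is 4, so 2 makes it diminished.

diminished third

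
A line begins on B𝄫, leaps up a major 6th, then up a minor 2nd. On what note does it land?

A major sixth up from Bbb is Gb (letter G, 9 semitones up).
A minor second up from Gb is Abb (letter A, 1 semitone up).

Abb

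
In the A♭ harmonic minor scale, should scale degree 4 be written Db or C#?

Each scale degree takes a distinct letter name. Degree 4 of a scale on A must use the letter D.
Db and C# are enharmonically the same pitch, but only Db uses the letter D, so it is the correct spelling here.

Db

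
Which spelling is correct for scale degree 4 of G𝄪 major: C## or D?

Each scale degree takes a distinct letter name. Degree 4 of a scale on G must use the letter C.
C## and D are enharmonically the same pitch, but only C## uses the letter C, so it is the correct spelling here.

C##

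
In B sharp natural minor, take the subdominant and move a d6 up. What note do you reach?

The subdominant of B# natural minor is E#.
A diminished sixth (7 semitones) above E# lands on the letter C, giving C.

C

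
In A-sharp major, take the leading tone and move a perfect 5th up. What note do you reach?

D##

The leading tone of A# major is G##.
A perfect fifth (7 semitones) above G## lands on the letter D, giving D##.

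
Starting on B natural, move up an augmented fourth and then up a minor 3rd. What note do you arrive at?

G#

An augmented fourth up from B is E# (letter E, 6 semitones up).
A minor third up from E# is G# (letter G, 3 semitones up).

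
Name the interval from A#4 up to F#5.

minor sixth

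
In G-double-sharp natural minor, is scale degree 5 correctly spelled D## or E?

Each scale degree takes a distinct letter name. Degree 5 of a scale on G must use the letter D.
D## and E are enharmonically the same pitch, but only D## uses the letter D, so it is the correct spelling here.

D##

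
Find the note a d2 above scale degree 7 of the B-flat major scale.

Bbb

Scale degree 7 of Bb major is A.
A diminished second (0 semitones) above A lands on the letter B, giving Bbb.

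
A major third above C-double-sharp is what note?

A third above C lands on the letter E.
A major third spans 4 semitones, so C## moves to pitch class 6. On the letter E that is E##.

E##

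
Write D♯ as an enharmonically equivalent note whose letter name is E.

Plain E sits 1 semitone above D#, so on the letter E the same pitch needs a flat: Eb.

Eb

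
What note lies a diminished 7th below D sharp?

D down a major seventh is Eb, so the target letter is E.
From D#, a diminished seventh is 9 semitones down: E##.

E##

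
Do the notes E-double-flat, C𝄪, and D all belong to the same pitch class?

Yes

Ebb = pitch class 2 and C## = pitch class 2 and D = pitch class 2 — the same pitch class, so they are enharmonic equivalents.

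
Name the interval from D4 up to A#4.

augmented fifth

The letter names run D→A, a span of 4 letter steps, so the interval is some kind of fifth.
D to A# is 8 semitones. A perfect fifth is 7, so 8 makes it augmented.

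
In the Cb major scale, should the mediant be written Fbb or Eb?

Each scale degree takes a distinct letter name. Degree 3 of a scale on C must use the letter E.
Eb and Fbb are enharmonically the same pitch, but only Eb uses the letter E, so it is the correct spelling here.

Eb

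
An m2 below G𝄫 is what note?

Fb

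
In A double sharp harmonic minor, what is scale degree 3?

C##

Degree 3 takes the letter 2 steps above A, which is C.
In harmonic minor, degree 3 sits 3 semitones above the tonic. A## + 3 semitones is pitch class 2, spelled on C as C##.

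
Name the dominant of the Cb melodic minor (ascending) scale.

Gb

The Cb melodic minor (ascending) scale runs Cb Db Ebb Fb Gb Ab Bb.
Degree 5 is Gb.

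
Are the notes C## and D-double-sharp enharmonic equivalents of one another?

No

C## is pitch class 2; D## is pitch class 4.
The pitch classes differ (2 vs. 4), so they are not enharmonic equivalents.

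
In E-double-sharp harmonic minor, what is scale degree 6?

Degree 6 takes the letter 5 steps above E, which is C.
In harmonic minor, degree 6 sits 8 semitones above the tonic. E## + 8 semitones is pitch class 2, spelled on C as C##.

C##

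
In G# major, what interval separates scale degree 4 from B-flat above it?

Scale degree 4 of G# major is C#.
C# up to Bb: letters C→B make it a seventh; 9 semitones makes it diminished.

diminished seventh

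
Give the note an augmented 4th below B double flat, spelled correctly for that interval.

Fbb

B down a perfect fourth is F#, so the target letter is F.
From Bbb, an augmented fourth is 6 semitones down: Fbb.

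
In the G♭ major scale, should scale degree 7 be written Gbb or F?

F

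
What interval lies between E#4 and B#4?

perfect fifth

The letter names run E→B, a span of 4 letter steps, so the interval is some kind of fifth.
E# to B# is 7 semitones. A perfect fifth is 7, so 7 makes it perfect.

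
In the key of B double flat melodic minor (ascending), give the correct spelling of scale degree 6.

Degree 6 takes the letter 5 steps above B, which is G.
In melodic minor (ascending), degree 6 sits 9 semitones above the tonic. Bbb + 9 semitones is pitch class 6, spelled on G as Gb.

Gb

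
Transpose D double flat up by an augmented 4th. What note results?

A fourth above D lands on the letter G.
An augmented fourth spans 6 semitones, so Dbb moves to pitch class 6. On the letter G that is Gb.

Gb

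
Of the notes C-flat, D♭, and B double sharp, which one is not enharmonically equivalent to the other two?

In 12-tone equal temperament, enharmonic equivalents share a pitch class. Cb is pitch class 11; Db is pitch class 1; B## is pitch class 1.
Db and B## share pitch class 1, while Cb is pitch class 11.

Cb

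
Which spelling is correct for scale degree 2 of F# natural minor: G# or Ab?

G#

Each scale degree takes a distinct letter name. Degree 2 of a scale on F must use the letter G.
G# and Ab are enharmonically the same pitch, but only G# uses the letter G, so it is the correct spelling here.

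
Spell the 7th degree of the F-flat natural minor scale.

Ebb

Degree 7 takes the letter 6 steps above F, which is E.
In natural minor, degree 7 sits 10 semitones above the tonic. Fb + 10 semitones is pitch class 2, spelled on E as Ebb.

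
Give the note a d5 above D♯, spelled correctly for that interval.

A

A fifth above D lands on the letter A.
A diminished fifth spans 6 semitones, so D# moves to pitch class 9. On the letter A that is A.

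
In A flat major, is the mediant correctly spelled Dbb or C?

C

Each scale degree takes a distinct letter name. Degree 3 of a scale on A must use the letter C.
C and Dbb are enharmonically the same pitch, but only C uses the letter C, so it is the correct spelling here.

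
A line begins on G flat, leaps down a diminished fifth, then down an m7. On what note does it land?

A diminished fifth down from Gb is C (letter C, 6 semitones down).
A minor seventh down from C is D (letter D, 10 semitones down).

D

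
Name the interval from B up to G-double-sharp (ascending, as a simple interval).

The letter names run B→G, a span of 5 letter steps, so the interval is some kind of sixth.
B to G## is 10 semitones. A major sixth is 9, so 10 makes it augmented.

augmented sixth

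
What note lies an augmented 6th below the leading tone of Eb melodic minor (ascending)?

The leading tone of Eb melodic minor (ascending) is D.
An augmented sixth (10 semitones) below D lands on the letter F, giving Fb.

Fb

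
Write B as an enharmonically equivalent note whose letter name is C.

Cb

B is pitch class 11. The letter C alone is pitch class 0.
To reach pitch class 11 from C requires an offset of -1 semitone, i.e. flat: Cb.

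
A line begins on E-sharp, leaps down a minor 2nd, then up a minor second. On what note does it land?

E#

A minor second down from E# is D## (letter D, 1 semitone down).
A minor second up from D## is E# (letter E, 1 semitone up).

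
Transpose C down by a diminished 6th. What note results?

E#

A sixth below C lands on the letter E.
A diminished sixth spans 7 semitones, so C moves to pitch class 5. On the letter E that is E#.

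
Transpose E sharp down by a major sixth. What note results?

G#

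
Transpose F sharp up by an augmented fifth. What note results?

C##

A fifth above F lands on the letter C.
An augmented fifth spans 8 semitones, so F# moves to pitch class 2. On the letter C that is C##.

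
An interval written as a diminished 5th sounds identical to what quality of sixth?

doubly diminished

A diminished fifth spans 6 semitones.
A sixth spanning 6 semitones is doubly diminished (the major sixth is 9).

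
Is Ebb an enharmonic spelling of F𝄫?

Ebb is pitch class 2; Fbb is pitch class 3.
The pitch classes differ (2 vs. 3), so they are not enharmonic equivalents.

No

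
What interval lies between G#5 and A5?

The letter names run G→A, a span of 1 letter step, so the interval is some kind of second.
G# to A is 1 semitone. A major second is 2, so 1 makes it minor.

minor second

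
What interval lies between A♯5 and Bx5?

The letter names run A→B, a span of 1 letter step, so the interval is some kind of second.
A# to B## is 3 semitones. A major second is 2, so 3 makes it augmented.

augmented second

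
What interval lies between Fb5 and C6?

augmented fifth

Counting letters F–G–A–B–C gives a fifth.
Fb→C = 8 semitones, 1 wider than the perfect fifth (7), so augmented.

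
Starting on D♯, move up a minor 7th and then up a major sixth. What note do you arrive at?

A#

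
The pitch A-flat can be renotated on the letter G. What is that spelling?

Plain G sits 1 semitone below Ab, so on the letter G the same pitch needs a sharp: G#.

G#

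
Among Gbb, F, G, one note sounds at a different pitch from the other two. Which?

G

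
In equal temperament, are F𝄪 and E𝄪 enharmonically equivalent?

F## is pitch class 7; E## is pitch class 6.
The pitch classes differ (7 vs. 6), so they are not enharmonic equivalents.

No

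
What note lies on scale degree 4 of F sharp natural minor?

The F# natural minor scale runs F# G# A B C# D E.
Degree 4 is B.

B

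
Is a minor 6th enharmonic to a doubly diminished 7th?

A minor sixth spans 8 semitones; a doubly diminished seventh spans 8.
They are enharmonically equivalent.

Yes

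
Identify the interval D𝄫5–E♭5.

augmented second

Counting letters D–E gives a second.
Dbb→Eb = 3 semitones, 1 wider than the major second (2), so augmented.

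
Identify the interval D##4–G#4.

diminished fourth

Counting letters D–E–F–G gives a fourth.
D##→G# = 4 semitones, 1 narrower than the perfect fourth (5), so diminished.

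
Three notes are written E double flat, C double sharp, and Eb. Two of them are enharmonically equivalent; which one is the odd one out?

In 12-tone equal temperament, enharmonic equivalents share a pitch class. Ebb is pitch class 2; C## is pitch class 2; Eb is pitch class 3.
Ebb and C## share pitch class 2, while Eb is pitch class 3.

Eb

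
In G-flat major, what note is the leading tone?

F

The Gb major scale runs Gb Ab Bb Cb Db Eb F.
Degree 7 is F.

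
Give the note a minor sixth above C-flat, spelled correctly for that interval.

Abb

C up a major sixth is A, so the target letter is A.
From Cb, a minor sixth is 8 semitones up: Abb.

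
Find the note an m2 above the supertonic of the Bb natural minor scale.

Db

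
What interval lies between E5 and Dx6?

augmented seventh

Counting letters E–F–G–A–B–C–D gives a seventh.
E→D## = 12 semitones, 1 wider than the major seventh (11), so augmented.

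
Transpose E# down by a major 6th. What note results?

G#

E down a major sixth is G, so the target letter is G.
From E#, a major sixth is 9 semitones down: G#.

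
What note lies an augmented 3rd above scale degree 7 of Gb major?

Scale degree 7 of Gb major is F.
An augmented third (5 semitones) above F lands on the letter A, giving A#.

A#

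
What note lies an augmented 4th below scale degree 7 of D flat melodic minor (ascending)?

Scale degree 7 of Db melodic minor (ascending) is C.
An augmented fourth (6 semitones) below C lands on the letter G, giving Gb.

Gb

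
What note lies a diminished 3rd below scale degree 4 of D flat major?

E

Scale degree 4 of Db major is Gb.
A diminished third (2 semitones) below Gb lands on the letter E, giving E.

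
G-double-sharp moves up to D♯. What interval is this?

diminished fifth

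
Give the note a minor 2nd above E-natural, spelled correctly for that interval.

E up a major second is F#, so the target letter is F.
From E, a minor second is 1 semitone up: F.

F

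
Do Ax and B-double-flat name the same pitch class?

No

Two spellings are enharmonically equivalent only if they share a pitch class.
Here A## → 11, Bbb → 9; 9 ≠ 11, so they are not.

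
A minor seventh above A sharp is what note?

A seventh above A lands on the letter G.
A minor seventh spans 10 semitones, so A# moves to pitch class 8. On the letter G that is G#.

G#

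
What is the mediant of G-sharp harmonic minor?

B

The G# harmonic minor scale runs G# A# B C# D# E F##.
Degree 3 is B.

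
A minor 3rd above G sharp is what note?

A third above G lands on the letter B.
A minor third spans 3 semitones, so G# moves to pitch class 11. On the letter B that is B.

B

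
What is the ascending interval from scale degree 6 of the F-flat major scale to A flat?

Scale degree 6 of Fb major is Db.
Db up to Ab: letters D→A make it a fifth; 7 semitones makes it perfect.

perfect fifth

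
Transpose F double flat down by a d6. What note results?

A sixth below F lands on the letter A.
A diminished sixth spans 7 semitones, so Fbb moves to pitch class 8. On the letter A that is Ab.

Ab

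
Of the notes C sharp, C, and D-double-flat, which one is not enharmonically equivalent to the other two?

In 12-tone equal temperament, enharmonic equivalents share a pitch class. C# is pitch class 1; C is pitch class 0; Dbb is pitch class 0.
C and Dbb share pitch class 0, while C# is pitch class 1.

C#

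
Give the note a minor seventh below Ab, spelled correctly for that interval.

Bb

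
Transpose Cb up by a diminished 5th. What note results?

C up a perfect fifth is G, so the target letter is G.
From Cb, a diminished fifth is 6 semitones up: Gbb.

Gbb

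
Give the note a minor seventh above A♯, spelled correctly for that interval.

G#

A seventh above A lands on the letter G.
A minor seventh spans 10 semitones, so A# moves to pitch class 8. On the letter G that is G#.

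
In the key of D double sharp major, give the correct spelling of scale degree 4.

Degree 4 takes the letter 3 steps above D, which is G.
In major, degree 4 sits 5 semitones above the tonic. D## + 5 semitones is pitch class 9, spelled on G as G##.

G##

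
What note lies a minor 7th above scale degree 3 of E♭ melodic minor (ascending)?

Scale degree 3 of Eb melodic minor (ascending) is Gb.
A minor seventh (10 semitones) above Gb lands on the letter F, giving Fb.

Fb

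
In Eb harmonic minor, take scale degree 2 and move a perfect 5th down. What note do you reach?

Scale degree 2 of Eb harmonic minor is F.
A perfect fifth (7 semitones) below F lands on the letter B, giving Bb.

Bb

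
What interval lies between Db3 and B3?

The letter names run D→B, a span of 5 letter steps, so the interval is some kind of sixth.
Db to B is 10 semitones. A major sixth is 9, so 10 makes it augmented.

augmented sixth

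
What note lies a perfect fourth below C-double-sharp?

C down a perfect fourth is G, so the target letter is G.
From C##, a perfect fourth is 5 semitones down: G##.

G##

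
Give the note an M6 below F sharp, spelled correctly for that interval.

A

A sixth below F lands on the letter A.
A major sixth spans 9 semitones, so F# moves to pitch class 9. On the letter A that is A.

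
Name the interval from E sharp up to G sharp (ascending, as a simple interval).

minor third

Counting letters E–F–G gives a third.
E#→G# = 3 semitones, 1 narrower than the major third (4), so minor.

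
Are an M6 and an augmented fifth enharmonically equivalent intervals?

No

A major sixth spans 9 semitones; an augmented fifth spans 8.
The spans differ, so they are not enharmonic equivalents.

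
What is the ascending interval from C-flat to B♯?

doubly augmented seventh

The letter names run C→B, a span of 6 letter steps, so the interval is some kind of seventh.
Cb to B# is 13 semitones. A major seventh is 11, so 13 makes it doubly augmented.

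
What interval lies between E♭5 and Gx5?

doubly augmented third

Counting letters E–F–G gives a third.
Eb→G## = 6 semitones, 2 wider than the major third (4), so doubly augmented.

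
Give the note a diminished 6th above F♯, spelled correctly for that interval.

Db

A sixth above F lands on the letter D.
A diminished sixth spans 7 semitones, so F# moves to pitch class 1. On the letter D that is Db.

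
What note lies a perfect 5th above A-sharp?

A fifth above A lands on the letter E.
A perfect fifth spans 7 semitones, so A# moves to pitch class 5. On the letter E that is E#.

E#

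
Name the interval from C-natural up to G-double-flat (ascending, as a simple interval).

doubly diminished fifth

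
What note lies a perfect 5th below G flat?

Cb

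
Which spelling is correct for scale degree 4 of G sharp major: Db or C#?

Each scale degree takes a distinct letter name. Degree 4 of a scale on G must use the letter C.
C# and Db are enharmonically the same pitch, but only C# uses the letter C, so it is the correct spelling here.

C#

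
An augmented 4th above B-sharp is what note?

E##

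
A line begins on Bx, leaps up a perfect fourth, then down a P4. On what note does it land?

B##

A perfect fourth up from B## is E## (letter E, 5 semitones up).
A perfect fourth down from E## is B## (letter B, 5 semitones down).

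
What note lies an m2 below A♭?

G

A down a major second is G, so the target letter is G.
From Ab, a minor second is 1 semitone down: G.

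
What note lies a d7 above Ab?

A up a major seventh is G#, so the target letter is G.
From Ab, a diminished seventh is 9 semitones up: Gbb.

Gbb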